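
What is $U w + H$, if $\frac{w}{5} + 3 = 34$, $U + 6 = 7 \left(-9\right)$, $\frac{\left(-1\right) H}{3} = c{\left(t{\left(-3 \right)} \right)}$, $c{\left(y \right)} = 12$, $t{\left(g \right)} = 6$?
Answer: $-10731$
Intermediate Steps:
$H = -36$ ($H = \left(-3\right) 12 = -36$)
$U = -69$ ($U = -6 + 7 \left(-9\right) = -6 - 63 = -69$)
$w = 155$ ($w = -15 + 5 \cdot 34 = -15 + 170 = 155$)
$U w + H = \left(-69\right) 155 - 36 = -10695 - 36 = -10731$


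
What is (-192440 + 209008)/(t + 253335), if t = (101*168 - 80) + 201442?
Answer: 16568/471665 ≈ 0.035127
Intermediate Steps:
t = 218330 (t = (16968 - 80) + 201442 = 16888 + 201442 = 218330)
(-192440 + 209008)/(t + 253335) = (-192440 + 209008)/(218330 + 253335) = 16568/471665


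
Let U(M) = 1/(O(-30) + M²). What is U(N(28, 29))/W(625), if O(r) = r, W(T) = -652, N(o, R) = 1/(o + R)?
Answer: 3249/63549788 ≈ 5.1125e-5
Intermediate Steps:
N(o, R) = 1/(R + o)
U(M) = 1/(-30 + M²)
U(N(28, 29))/W(625) = 1/(-30 + (1/(29 + 28))²*(-652)) = -1/652/(-30 + (1/57)²) = -1/652/(-30 + 1/3249) = -1/652/(-97469/3249) = -3249/97469*(-1/652) = 3249/63549788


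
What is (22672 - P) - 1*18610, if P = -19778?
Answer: 23840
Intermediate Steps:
(22672 - P) - 1*18610 = (22672 - 1*(-19778)) - 1*18610 = (22672 + 19778) - 18610 = 42450 - 18610 = 23840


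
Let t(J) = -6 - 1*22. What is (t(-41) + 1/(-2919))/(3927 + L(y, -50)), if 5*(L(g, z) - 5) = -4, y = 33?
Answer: -408665/57375864 ≈ -0.0071226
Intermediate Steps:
L(g, z) = 21/5 (L(g, z) = 5 + (1/5)*(-4) = 5 - 4/5 = 21/5)
t(J) = -28 (t(J) = -6 - 22 = -28)
(t(-41) + 1/(-2919))/(3927 + L(y, -50)) = (-28 + 1/(-2919))/(3927 + 21/5) = (-28 - 1/2919)/(19656/5) = -81733/2919*5/19656 = -408665/57375864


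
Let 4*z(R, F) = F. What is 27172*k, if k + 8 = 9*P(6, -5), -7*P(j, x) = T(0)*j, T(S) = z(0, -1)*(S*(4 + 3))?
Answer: -217376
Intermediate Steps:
z(R, F) = F/4
T(S) = -7*S/4 (T(S) = ((¼)*(-1))*(S*(4 + 3)) = -S*7/4 = -7*S/4)
P(j, x) = 0 (P(j, x) = -(-7/4*0)*j/7 = -0*j = -⅐*0 = 0)
k = -8 (k = -8 + 9*0 = -8 + 0 = -8)
27172*k = 27172*(-8) = -217376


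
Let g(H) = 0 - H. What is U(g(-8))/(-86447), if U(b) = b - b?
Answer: 0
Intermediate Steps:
g(H) = -H
U(b) = 0
U(g(-8))/(-86447) = 0/(-86447) = 0*(-1/86447) = 0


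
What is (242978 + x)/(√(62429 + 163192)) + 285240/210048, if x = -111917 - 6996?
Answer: 11885/8752 + 41355*√25069/25069 ≈ 262.55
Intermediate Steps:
x = -118913
(242978 + x)/(√(62429 + 163192)) + 285240/210048 = (242978 - 118913)/(√(62429 + 163192)) + 285240/210048 = 124065/(√225621) + 285240*(1/210048) = 124065/((3*√25069)) + 11885/8752 = 124065*(√25069/75207) + 11885/8752 = 41355*√25069/25069 + 11885/8752 = 11885/8752 + 41355*√25069/25069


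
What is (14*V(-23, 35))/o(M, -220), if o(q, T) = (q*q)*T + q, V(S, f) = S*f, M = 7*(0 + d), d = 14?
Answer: 115/21559 ≈ 0.0053342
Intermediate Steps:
M = 98 (M = 7*(0 + 14) = 7*14 = 98)
o(q, T) = q + T*q**2 (o(q, T) = q**2*T + q = T*q**2 + q = q + T*q**2)
(14*V(-23, 35))/o(M, -220) = (14*(-23*35))/((98*(1 - 220*98))) = (14*(-805))/((98*(1 - 21560))) = -11270/(98*(-21559)) = -11270/(-2112782) = -11270*(-1/2112782) = 115/21559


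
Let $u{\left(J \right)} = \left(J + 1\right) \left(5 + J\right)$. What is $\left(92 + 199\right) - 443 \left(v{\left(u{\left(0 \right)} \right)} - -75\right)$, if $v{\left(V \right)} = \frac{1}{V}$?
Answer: $- \frac{165113}{5} \approx -33023.0$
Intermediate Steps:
$u{\left(J \right)} = \left(1 + J\right) \left(5 + J\right)$
$\left(92 + 199\right) - 443 \left(v{\left(u{\left(0 \right)} \right)} - -75\right) = \left(92 + 199\right) - 443 \left(\frac{1}{5 + 0^{2} + 6 \cdot 0} - -75\right) = 291 - 443 \left(\frac{1}{5 + 0 + 0} + 75\right) = 291 - 443 \left(\frac{1}{5} + 75\right) = 291 - \frac{166568}{5} = - \frac{165113}{5}$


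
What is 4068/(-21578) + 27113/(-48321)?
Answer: -390807071/521335269 ≈ -0.74963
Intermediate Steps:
4068/(-21578) + 27113/(-48321) = 4068*(-1/21578) + 27113*(-1/48321) = -2034/10789 - 27113/48321 = -390807071/521335269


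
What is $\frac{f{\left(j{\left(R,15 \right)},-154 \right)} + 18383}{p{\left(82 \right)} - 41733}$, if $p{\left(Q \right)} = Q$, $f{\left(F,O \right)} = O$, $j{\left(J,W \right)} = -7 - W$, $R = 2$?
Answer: $- \frac{18229}{41651} \approx -0.43766$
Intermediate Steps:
$\frac{f{\left(j{\left(R,15 \right)},-154 \right)} + 18383}{p{\left(82 \right)} - 41733} = \frac{-154 + 18383}{82 - 41733} = \frac{18229}{-41651} = 18229 \left(- \frac{1}{41651}\right) = - \frac{18229}{41651}$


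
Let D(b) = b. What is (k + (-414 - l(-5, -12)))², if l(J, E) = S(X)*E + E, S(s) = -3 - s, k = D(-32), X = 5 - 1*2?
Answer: 256036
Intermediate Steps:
X = 3 (X = 5 - 2 = 3)
k = -32
l(J, E) = -5*E (l(J, E) = (-3 - 1*3)*E + E = (-3 - 3)*E + E = -6*E + E = -5*E)
(k + (-414 - l(-5, -12)))² = (-32 + (-414 - (-5)*(-12)))² = (-32 + (-414 - 1*60))² = (-32 + (-414 - 60))² = (-32 - 474)² = (-506)² = 256036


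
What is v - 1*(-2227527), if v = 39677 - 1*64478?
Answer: 2202726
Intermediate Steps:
v = -24801 (v = 39677 - 64478 = -24801)
v - 1*(-2227527) = -24801 - 1*(-2227527) = -24801 + 2227527 = 2202726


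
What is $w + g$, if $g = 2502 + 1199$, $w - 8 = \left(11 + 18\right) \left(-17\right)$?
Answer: $3216$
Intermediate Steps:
$w = -485$ ($w = 8 + \left(11 + 18\right) \left(-17\right) = 8 + 29 \left(-17\right) = 8 - 493 = -485$)
$g = 3701$
$w + g = -485 + 3701 = 3216$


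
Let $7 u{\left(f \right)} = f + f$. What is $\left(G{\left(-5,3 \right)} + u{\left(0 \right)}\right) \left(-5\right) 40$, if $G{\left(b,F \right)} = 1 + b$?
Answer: $800$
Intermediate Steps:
$u{\left(f \right)} = \frac{2 f}{7}$ ($u{\left(f \right)} = \frac{f + f}{7} = \frac{2 f}{7}$)
$\left(G{\left(-5,3 \right)} + u{\left(0 \right)}\right) \left(-5\right) 40 = \left(\left(1 - 5\right) + \frac{2}{7} \cdot 0\right) \left(-5\right) 40 = \left(-4 + 0\right) \left(-5\right) 40 = \left(-4\right) \left(-5\right) 40 = 20 \cdot 40 = 800$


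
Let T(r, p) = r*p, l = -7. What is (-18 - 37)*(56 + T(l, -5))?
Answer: -5005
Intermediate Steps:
T(r, p) = p*r
(-18 - 37)*(56 + T(l, -5)) = (-18 - 37)*(56 - 5*(-7)) = -55*(56 + 35) = -55*91 = -5005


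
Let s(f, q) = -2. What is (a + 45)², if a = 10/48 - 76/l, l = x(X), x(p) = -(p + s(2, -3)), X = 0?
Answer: 29929/576 ≈ 51.960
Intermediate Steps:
x(p) = 2 - p (x(p) = -(p - 2) = -(-2 + p) = 2 - p)
l = 2 (l = 2 - 1*0 = 2 + 0 = 2)
a = -907/24 (a = 10/48 - 76/2 = 10*(1/48) - 76*½ = 5/24 - 38 = -907/24 ≈ -37.792)
(a + 45)² = (-907/24 + 45)² = (173/24)² = 29929/576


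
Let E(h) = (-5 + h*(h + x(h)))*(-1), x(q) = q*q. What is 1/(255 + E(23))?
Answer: -1/12436 ≈ -8.0412e-5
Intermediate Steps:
x(q) = q**2
E(h) = 5 - h*(h + h**2) (E(h) = (-5 + h*(h + h**2))*(-1) = 5 - h*(h + h**2))
1/(255 + E(23)) = 1/(255 + (5 - 1*23**2 - 1*23**3)) = 1/(255 + (5 - 1*529 - 1*12167)) = 1/(255 + (5 - 529 - 12167)) = 1/(255 - 12691) = 1/(-12436) = -1/12436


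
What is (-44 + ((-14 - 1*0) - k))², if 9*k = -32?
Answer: 240100/81 ≈ 2964.2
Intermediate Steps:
k = -32/9 (k = (⅑)*(-32) = -32/9 ≈ -3.5556)
(-44 + ((-14 - 1*0) - k))² = (-44 + ((-14 - 1*0) - 1*(-32/9)))² = (-44 + ((-14 + 0) + 32/9))² = (-44 + (-14 + 32/9))² = (-44 - 94/9)² = (-490/9)² = 240100/81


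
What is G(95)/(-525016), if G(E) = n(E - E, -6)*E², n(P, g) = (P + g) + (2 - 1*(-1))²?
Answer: -27075/525016 ≈ -0.051570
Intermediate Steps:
n(P, g) = 9 + P + g (n(P, g) = (P + g) + (2 + 1)² = (P + g) + 3² = (P + g) + 9 = 9 + P + g)
G(E) = 3*E² (G(E) = (9 + (E - E) - 6)*E² = (9 + 0 - 6)*E² = 3*E²)
G(95)/(-525016) = (3*95²)/(-525016) = (3*9025)*(-1/525016) = 27075*(-1/525016) = -27075/525016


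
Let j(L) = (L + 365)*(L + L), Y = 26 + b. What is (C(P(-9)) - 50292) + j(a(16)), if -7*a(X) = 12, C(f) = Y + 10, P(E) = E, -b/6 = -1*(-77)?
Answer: -2546214/49 ≈ -51964.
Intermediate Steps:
b = -462 (b = -(-6)*(-77) = -6*77 = -462)
Y = -436 (Y = 26 - 462 = -436)
C(f) = -426 (C(f) = -436 + 10 = -426)
a(X) = -12/7 (a(X) = -1/7*12 = -12/7)
j(L) = 2*L*(365 + L) (j(L) = (365 + L)*(2*L) = 2*L*(365 + L))
(C(P(-9)) - 50292) + j(a(16)) = (-426 - 50292) + 2*(-12/7)*(365 - 12/7) = -50718 + 2*(-12/7)*(2543/7) = -50718 - 61032/49 = -2546214/49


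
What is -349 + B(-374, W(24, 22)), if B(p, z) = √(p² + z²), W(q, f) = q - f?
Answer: -349 + 2*√34970 ≈ 25.005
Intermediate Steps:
-349 + B(-374, W(24, 22)) = -349 + √((-374)² + (24 - 1*22)²) = -349 + √(139876 + (24 - 22)²) = -349 + √(139876 + 2²) = -349 + √(139876 + 4) = -349 + √139880 = -349 + 2*√34970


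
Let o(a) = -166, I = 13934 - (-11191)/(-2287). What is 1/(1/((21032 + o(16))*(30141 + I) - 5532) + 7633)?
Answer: 2103036725560/16052479326201767 ≈ 0.00013101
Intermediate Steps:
I = 31855867/2287 (I = 13934 - (-11191)*(-1)/2287 = 13934 - 1*11191/2287 = 13934 - 11191/2287 = 31855867/2287 ≈ 13929.)
1/(1/((21032 + o(16))*(30141 + I) - 5532) + 7633) = 1/(1/((21032 - 166)*(30141 + 31855867/2287) - 5532) + 7633) = 1/(1/(20866*(100788334/2287) - 5532) + 7633) = 1/(1/(2103049377244/2287 - 5532) + 7633) = 1/(1/(2103036725560/2287) + 7633) = 1/(2287/2103036725560 + 7633) = 1/(16052479326201767/2103036725560) = 2103036725560/16052479326201767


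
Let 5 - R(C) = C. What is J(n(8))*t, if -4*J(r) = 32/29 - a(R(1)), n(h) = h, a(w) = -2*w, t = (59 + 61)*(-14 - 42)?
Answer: 443520/29 ≈ 15294.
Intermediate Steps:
R(C) = 5 - C
t = -6720 (t = 120*(-56) = -6720)
J(r) = -66/29 (J(r) = -(32/29 - (-2)*(5 - 1*1))/4 = -(32*(1/29) - (-2)*(5 - 1))/4 = -(32/29 - (-2)*4)/4 = -(32/29 - 1*(-8))/4 = -(32/29 + 8)/4 = -¼*264/29 = -66/29)
J(n(8))*t = -66/29*(-6720) = 443520/29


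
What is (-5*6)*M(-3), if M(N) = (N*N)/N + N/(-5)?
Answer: 72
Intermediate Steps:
M(N) = 4*N/5 (M(N) = N²/N + N*(-⅕) = N - N/5 = 4*N/5)
(-5*6)*M(-3) = (-5*6)*((⅘)*(-3)) = -30*(-12/5) = 72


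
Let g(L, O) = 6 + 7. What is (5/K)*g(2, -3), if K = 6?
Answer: 65/6 ≈ 10.833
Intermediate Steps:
g(L, O) = 13
(5/K)*g(2, -3) = (5/6)*13 = (5*(⅙))*13 = (⅚)*13 = 65/6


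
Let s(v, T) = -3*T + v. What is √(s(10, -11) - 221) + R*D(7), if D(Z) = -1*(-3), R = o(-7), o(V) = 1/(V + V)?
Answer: -3/14 + I*√178 ≈ -0.21429 + 13.342*I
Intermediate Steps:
o(V) = 1/(2*V)
R = -1/14 (R = (½)/(-7) = (½)*(-⅐) = -1/14 ≈ -0.071429)
s(v, T) = v - 3*T
D(Z) = 3
√(s(10, -11) - 221) + R*D(7) = √((10 - 3*(-11)) - 221) - 1/14*3 = √((10 + 33) - 221) - 3/14 = √(43 - 221) - 3/14 = √(-178) - 3/14 = I*√178 - 3/14 = -3/14 + I*√178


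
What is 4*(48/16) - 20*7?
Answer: -128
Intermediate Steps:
4*(48/16) - 20*7 = 4*(48*(1/16)) - 140 = 4*3 - 140 = 12 - 140 = -128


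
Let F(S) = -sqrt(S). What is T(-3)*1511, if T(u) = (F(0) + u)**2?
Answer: 13599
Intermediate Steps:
T(u) = u**2 (T(u) = (-sqrt(0) + u)**2 = (-1*0 + u)**2 = (0 + u)**2 = u**2)
T(-3)*1511 = (-3)**2*1511 = 9*1511 = 13599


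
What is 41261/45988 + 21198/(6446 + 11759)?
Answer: 1726010129/837211540 ≈ 2.0616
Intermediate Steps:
41261/45988 + 21198/(6446 + 11759) = 41261*(1/45988) + 21198/18205 = 41261/45988 + 21198*(1/18205) = 41261/45988 + 21198/18205 = 1726010129/837211540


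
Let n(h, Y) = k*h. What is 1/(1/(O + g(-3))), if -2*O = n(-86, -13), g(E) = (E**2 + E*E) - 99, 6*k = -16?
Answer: -587/3 ≈ -195.67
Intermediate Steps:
k = -8/3 (k = (1/6)*(-16) = -8/3 ≈ -2.6667)
g(E) = -99 + 2*E**2 (g(E) = (E**2 + E**2) - 99 = 2*E**2 - 99 = -99 + 2*E**2)
n(h, Y) = -8*h/3
O = -344/3 (O = -(-4)*(-86)/3 = -1/2*688/3 = -344/3 ≈ -114.67)
1/(1/(O + g(-3))) = 1/(1/(-344/3 + (-99 + 2*(-3)**2))) = 1/(1/(-344/3 + (-99 + 2*9))) = 1/(1/(-344/3 + (-99 + 18))) = 1/(1/(-344/3 - 81)) = 1/(1/(-587/3)) = 1/(-3/587) = -587/3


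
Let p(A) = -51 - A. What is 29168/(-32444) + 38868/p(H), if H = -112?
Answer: 314813536/494771 ≈ 636.28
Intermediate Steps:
29168/(-32444) + 38868/p(H) = 29168/(-32444) + 38868/(-51 - 1*(-112)) = 29168*(-1/32444) + 38868/(-51 + 112) = -7292/8111 + 38868/61 = 314813536/494771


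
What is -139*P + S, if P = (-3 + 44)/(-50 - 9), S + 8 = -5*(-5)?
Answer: 6702/59 ≈ 113.59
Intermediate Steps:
S = 17 (S = -8 - 5*(-5) = -8 + 25 = 17)
P = -41/59 (P = 41/(-59) = 41*(-1/59) = -41/59 ≈ -0.69491)
-139*P + S = -139*(-41/59) + 17 = 5699/59 + 17 = 6702/59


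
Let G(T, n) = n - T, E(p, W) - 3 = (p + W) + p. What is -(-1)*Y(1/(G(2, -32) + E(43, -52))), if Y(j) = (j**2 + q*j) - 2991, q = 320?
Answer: -25958/9 ≈ -2884.2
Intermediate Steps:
E(p, W) = 3 + W + 2*p (E(p, W) = 3 + ((p + W) + p) = 3 + ((W + p) + p) = 3 + (W + 2*p) = 3 + W + 2*p)
Y(j) = -2991 + j**2 + 320*j (Y(j) = (j**2 + 320*j) - 2991 = -2991 + j**2 + 320*j)
-(-1)*Y(1/(G(2, -32) + E(43, -52))) = -(-1)*(-2991 + (1/((-32 - 1*2) + (3 - 52 + 2*43)))**2 + 320/((-32 - 1*2) + (3 - 52 + 2*43))) = -(-1)*(-2991 + (1/((-32 - 2) + (3 - 52 + 86)))**2 + 320/((-32 - 2) + (3 - 52 + 86))) = -(-1)*(-2991 + (1/(-34 + 37))**2 + 320/(-34 + 37)) = -(-1)*(-2991 + (1/3)**2 + 320/3) = -(-1)*(-2991 + (1/3)**2 + 320*(1/3)) = -(-1)*(-2991 + 1/9 + 320/3) = -(-1)*(-25958)/9 = -1*25958/9 = -25958/9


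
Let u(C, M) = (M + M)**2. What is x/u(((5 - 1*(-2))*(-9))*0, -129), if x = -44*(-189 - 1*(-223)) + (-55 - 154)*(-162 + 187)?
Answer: -6721/66564 ≈ -0.10097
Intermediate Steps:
x = -6721 (x = -44*(-189 + 223) - 209*25 = -44*34 - 5225 = -1496 - 5225 = -6721)
u(C, M) = 4*M**2 (u(C, M) = (2*M)**2 = 4*M**2)
x/u(((5 - 1*(-2))*(-9))*0, -129) = -6721/(4*(-129)**2) = -6721/(4*16641) = -6721/66564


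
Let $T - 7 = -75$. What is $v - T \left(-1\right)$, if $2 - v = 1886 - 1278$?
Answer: $-674$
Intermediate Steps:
$T = -68$ ($T = 7 - 75 = -68$)
$v = -606$ ($v = 2 - \left(1886 - 1278\right) = 2 - 608 = -606$)
$v - T \left(-1\right) = -606 - \left(-68\right) \left(-1\right) = -606 - 68 = -674$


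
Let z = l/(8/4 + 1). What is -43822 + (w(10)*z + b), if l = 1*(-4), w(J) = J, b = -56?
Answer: -131674/3 ≈ -43891.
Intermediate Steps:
l = -4
z = -4/3 (z = -4/(8/4 + 1) = -4/(8*(1/4) + 1) = -4/(2 + 1) = -4/3 ≈ -1.3333)
-43822 + (w(10)*z + b) = -43822 + (10*(-4/3) - 56) = -43822 + (-40/3 - 56) = -43822 - 208/3 = -131674/3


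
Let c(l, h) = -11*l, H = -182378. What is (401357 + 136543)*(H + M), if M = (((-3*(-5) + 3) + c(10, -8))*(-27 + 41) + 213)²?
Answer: 523509561300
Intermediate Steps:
M = 1155625 (M = (((-3*(-5) + 3) - 11*10)*(-27 + 41) + 213)² = (((15 + 3) - 110)*14 + 213)² = ((18 - 110)*14 + 213)² = (-92*14 + 213)² = (-1288 + 213)² = (-1075)² = 1155625)
(401357 + 136543)*(H + M) = (401357 + 136543)*(-182378 + 1155625) = 537900*973247 = 523509561300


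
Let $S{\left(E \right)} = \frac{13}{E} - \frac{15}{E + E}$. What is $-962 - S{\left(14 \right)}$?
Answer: $- \frac{26947}{28} \approx -962.39$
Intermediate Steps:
$S{\left(E \right)} = \frac{11}{2 E}$ ($S{\left(E \right)} = \frac{13}{E} - \frac{15}{2 E} = \frac{11}{2 E}$)
$-962 - S{\left(14 \right)} = -962 - \frac{11}{2 \cdot 14} = -962 - \frac{11}{2} \cdot \frac{1}{14} = -962 - \frac{11}{28} = - \frac{26947}{28}$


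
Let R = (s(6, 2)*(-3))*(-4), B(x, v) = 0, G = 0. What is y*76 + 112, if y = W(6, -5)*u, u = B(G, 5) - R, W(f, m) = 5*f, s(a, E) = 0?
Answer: 112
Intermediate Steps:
R = 0 (R = (0*(-3))*(-4) = 0*(-4) = 0)
u = 0 (u = 0 - 1*0 = 0 + 0 = 0)
y = 0 (y = (5*6)*0 = 30*0 = 0)
y*76 + 112 = 0*76 + 112 = 0 + 112 = 112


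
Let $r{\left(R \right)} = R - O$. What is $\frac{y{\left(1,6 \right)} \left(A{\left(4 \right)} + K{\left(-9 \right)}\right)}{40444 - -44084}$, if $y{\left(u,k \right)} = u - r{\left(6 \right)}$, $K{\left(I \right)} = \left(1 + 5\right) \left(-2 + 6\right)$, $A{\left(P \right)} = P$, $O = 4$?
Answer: $- \frac{7}{21132} \approx -0.00033125$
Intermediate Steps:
$r{\left(R \right)} = -4 + R$ ($r{\left(R \right)} = R - 4 = -4 + R$)
$K{\left(I \right)} = 24$ ($K{\left(I \right)} = 6 \cdot 4 = 24$)
$y{\left(u,k \right)} = -2 + u$ ($y{\left(u,k \right)} = u - \left(-4 + 6\right) = u - 2 = -2 + u$)
$\frac{y{\left(1,6 \right)} \left(A{\left(4 \right)} + K{\left(-9 \right)}\right)}{40444 - -44084} = \frac{\left(-2 + 1\right) \left(4 + 24\right)}{40444 - -44084} = \frac{\left(-1\right) 28}{40444 + 44084} = - \frac{28}{84528} = \left(-28\right) \frac{1}{84528} = - \frac{7}{21132}$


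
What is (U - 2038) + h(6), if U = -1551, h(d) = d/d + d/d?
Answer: -3587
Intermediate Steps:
h(d) = 2 (h(d) = 1 + 1 = 2)
(U - 2038) + h(6) = (-1551 - 2038) + 2 = -3589 + 2 = -3587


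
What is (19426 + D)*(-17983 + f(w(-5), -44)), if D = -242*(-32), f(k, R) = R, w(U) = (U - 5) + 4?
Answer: -489793590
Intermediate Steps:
w(U) = -1 + U (w(U) = (-5 + U) + 4 = -1 + U)
D = 7744
(19426 + D)*(-17983 + f(w(-5), -44)) = (19426 + 7744)*(-17983 - 44) = 27170*(-18027) = -489793590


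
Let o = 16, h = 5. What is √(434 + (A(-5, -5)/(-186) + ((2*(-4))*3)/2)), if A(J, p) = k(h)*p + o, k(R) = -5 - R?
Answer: √405201/31 ≈ 20.534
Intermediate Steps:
A(J, p) = 16 - 10*p (A(J, p) = (-5 - 1*5)*p + 16 = (-5 - 5)*p + 16 = -10*p + 16 = 16 - 10*p)
√(434 + (A(-5, -5)/(-186) + ((2*(-4))*3)/2)) = √(434 + ((16 - 10*(-5))/(-186) + ((2*(-4))*3)/2)) = √(434 + ((16 + 50)*(-1/186) - 8*3*(½))) = √(434 + (66*(-1/186) - 24*½)) = √(434 + (-11/31 - 12)) = √(434 - 383/31) = √(13071/31) = √405201/31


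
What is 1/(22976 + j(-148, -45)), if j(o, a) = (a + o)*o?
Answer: 1/51540 ≈ 1.9402e-5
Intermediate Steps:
j(o, a) = o*(a + o)
1/(22976 + j(-148, -45)) = 1/(22976 - 148*(-45 - 148)) = 1/(22976 - 148*(-193)) = 1/(22976 + 28564) = 1/51540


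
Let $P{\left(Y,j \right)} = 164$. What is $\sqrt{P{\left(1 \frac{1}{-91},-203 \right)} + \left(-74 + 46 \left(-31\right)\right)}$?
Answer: $2 i \sqrt{334} \approx 36.551 i$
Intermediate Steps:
$\sqrt{P{\left(1 \frac{1}{-91},-203 \right)} + \left(-74 + 46 \left(-31\right)\right)} = \sqrt{164 + \left(-74 + 46 \left(-31\right)\right)} = \sqrt{164 - 1500} = \sqrt{-1336} = 2 i \sqrt{334}$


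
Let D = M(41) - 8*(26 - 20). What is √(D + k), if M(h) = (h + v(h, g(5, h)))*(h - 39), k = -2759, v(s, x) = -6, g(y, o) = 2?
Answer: I*√2737 ≈ 52.316*I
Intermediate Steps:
M(h) = (-39 + h)*(-6 + h) (M(h) = (h - 6)*(h - 39) = (-6 + h)*(-39 + h) = (-39 + h)*(-6 + h))
D = 22 (D = (234 + 41² - 45*41) - 8*(26 - 20) = (234 + 1681 - 1845) - 8*6 = 70 - 48 = 22)
√(D + k) = √(22 - 2759) = √(-2737) = I*√2737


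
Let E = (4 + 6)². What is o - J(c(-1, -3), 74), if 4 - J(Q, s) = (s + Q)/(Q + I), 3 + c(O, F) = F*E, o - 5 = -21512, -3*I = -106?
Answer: -17272646/803 ≈ -21510.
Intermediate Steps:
I = 106/3 (I = -⅓*(-106) = 106/3 ≈ 35.333)
o = -21507 (o = 5 - 21512 = -21507)
E = 100 (E = 10² = 100)
c(O, F) = -3 + 100*F (c(O, F) = -3 + F*100 = -3 + 100*F)
J(Q, s) = 4 - (Q + s)/(106/3 + Q) (J(Q, s) = 4 - (s + Q)/(Q + 106/3) = 4 - (Q + s)/(106/3 + Q))
o - J(c(-1, -3), 74) = -21507 - (424 - 3*74 + 9*(-3 + 100*(-3)))/(106 + 3*(-3 + 100*(-3))) = -21507 - (424 - 222 + 9*(-3 - 300))/(106 + 3*(-3 - 300)) = -21507 - (424 - 222 + 9*(-303))/(106 + 3*(-303)) = -21507 - (424 - 222 - 2727)/(106 - 909) = -21507 - (-2525)/(-803) = -21507 - (-1)*(-2525)/803 = -21507 - 1*2525/803 = -21507 - 2525/803 = -17272646/803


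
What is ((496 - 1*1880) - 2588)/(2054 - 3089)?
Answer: 1324/345 ≈ 3.8377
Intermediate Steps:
((496 - 1*1880) - 2588)/(2054 - 3089) = ((496 - 1880) - 2588)/(-1035) = (-1384 - 2588)*(-1/1035) = -3972*(-1/1035) = 1324/345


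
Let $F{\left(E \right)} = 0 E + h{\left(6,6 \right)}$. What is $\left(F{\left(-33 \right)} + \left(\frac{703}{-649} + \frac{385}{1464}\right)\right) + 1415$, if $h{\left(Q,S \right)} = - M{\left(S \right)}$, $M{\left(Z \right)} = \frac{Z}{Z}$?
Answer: $\frac{1342712977}{950136} \approx 1413.2$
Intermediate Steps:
$M{\left(Z \right)} = 1$
$h{\left(Q,S \right)} = -1$ ($h{\left(Q,S \right)} = \left(-1\right) 1 = -1$)
$F{\left(E \right)} = -1$ ($F{\left(E \right)} = 0 E - 1 = 0 - 1 = -1$)
$\left(F{\left(-33 \right)} + \left(\frac{703}{-649} + \frac{385}{1464}\right)\right) + 1415 = \left(-1 + \left(\frac{703}{-649} + \frac{385}{1464}\right)\right) + 1415 = \left(-1 + \left(703 \left(- \frac{1}{649}\right) + 385 \cdot \frac{1}{1464}\right)\right) + 1415 = \left(-1 + \left(- \frac{703}{649} + \frac{385}{1464}\right)\right) + 1415 = \left(-1 - \frac{779327}{950136}\right) + 1415 = - \frac{1729463}{950136} + 1415 = \frac{1342712977}{950136}$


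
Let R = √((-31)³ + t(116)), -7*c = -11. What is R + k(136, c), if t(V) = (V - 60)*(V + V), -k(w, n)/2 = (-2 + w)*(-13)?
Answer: 3484 + I*√16799 ≈ 3484.0 + 129.61*I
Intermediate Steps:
c = 11/7 (c = -⅐*(-11) = 11/7 ≈ 1.5714)
k(w, n) = -52 + 26*w (k(w, n) = -2*(-2 + w)*(-13) = -2*(26 - 13*w) = -52 + 26*w)
t(V) = 2*V*(-60 + V) (t(V) = (-60 + V)*(2*V) = 2*V*(-60 + V))
R = I*√16799 (R = √((-31)³ + 2*116*(-60 + 116)) = √(-29791 + 2*116*56) = √(-29791 + 12992) = √(-16799) = I*√16799 ≈ 129.61*I)
R + k(136, c) = I*√16799 + (-52 + 26*136) = I*√16799 + (-52 + 3536) = I*√16799 + 3484 = 3484 + I*√16799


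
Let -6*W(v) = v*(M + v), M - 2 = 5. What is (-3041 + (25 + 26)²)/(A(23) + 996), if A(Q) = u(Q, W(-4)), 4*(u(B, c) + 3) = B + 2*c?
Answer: -1760/3999 ≈ -0.44011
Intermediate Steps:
M = 7 (M = 2 + 5 = 7)
W(v) = -v*(7 + v)/6
u(B, c) = -3 + c/2 + B/4 (u(B, c) = -3 + (B + 2*c)/4 = -3 + (c/2 + B/4) = -3 + c/2 + B/4)
A(Q) = -2 + Q/4 (A(Q) = -3 + (-⅙*(-4)*(7 - 4))/2 + Q/4 = -3 + (-⅙*(-4)*3)/2 + Q/4 = -3 + (½)*2 + Q/4 = -3 + 1 + Q/4 = -2 + Q/4)
(-3041 + (25 + 26)²)/(A(23) + 996) = (-3041 + (25 + 26)²)/((-2 + (¼)*23) + 996) = (-3041 + 51²)/((-2 + 23/4) + 996) = (-3041 + 2601)/(15/4 + 996) = -440/3999/4 = -440*4/3999 = -1760/3999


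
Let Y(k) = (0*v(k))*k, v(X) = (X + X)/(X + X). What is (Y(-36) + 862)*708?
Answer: 610296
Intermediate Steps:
v(X) = 1 (v(X) = (2*X)/((2*X)) = (2*X)*(1/(2*X)) = 1)
Y(k) = 0 (Y(k) = (0*1)*k = 0*k = 0)
(Y(-36) + 862)*708 = (0 + 862)*708 = 862*708 = 610296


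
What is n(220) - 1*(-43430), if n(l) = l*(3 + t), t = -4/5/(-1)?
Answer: 44266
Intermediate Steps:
t = ⅘ (t = -4*⅕*(-1) = -⅘*(-1) = ⅘ ≈ 0.80000)
n(l) = 19*l/5 (n(l) = l*(3 + ⅘) = l*(19/5) = 19*l/5)
n(220) - 1*(-43430) = (19/5)*220 - 1*(-43430) = 836 + 43430 = 44266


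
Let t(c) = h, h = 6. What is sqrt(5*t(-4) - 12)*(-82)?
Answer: -246*sqrt(2) ≈ -347.90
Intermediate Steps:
t(c) = 6
sqrt(5*t(-4) - 12)*(-82) = sqrt(5*6 - 12)*(-82) = sqrt(30 - 12)*(-82) = sqrt(18)*(-82) = (3*sqrt(2))*(-82) = -246*sqrt(2)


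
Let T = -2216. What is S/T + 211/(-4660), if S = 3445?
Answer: -4130319/2581640 ≈ -1.5999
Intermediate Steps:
S/T + 211/(-4660) = 3445/(-2216) + 211/(-4660) = 3445*(-1/2216) + 211*(-1/4660) = -3445/2216 - 211/4660 = -4130319/2581640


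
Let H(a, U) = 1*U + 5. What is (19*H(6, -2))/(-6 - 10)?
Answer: -57/16 ≈ -3.5625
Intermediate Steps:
H(a, U) = 5 + U (H(a, U) = U + 5 = 5 + U)
(19*H(6, -2))/(-6 - 10) = (19*(5 - 2))/(-6 - 10) = (19*3)/(-16) = 57*(-1/16) = -57/16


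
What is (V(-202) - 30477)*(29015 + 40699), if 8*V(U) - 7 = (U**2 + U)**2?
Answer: 57454046985915/4 ≈ 1.4364e+13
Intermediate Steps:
V(U) = 7/8 + (U + U**2)**2/8 (V(U) = 7/8 + (U**2 + U)**2/8 = 7/8 + (U + U**2)**2/8)
(V(-202) - 30477)*(29015 + 40699) = ((7/8 + (1/8)*(-202)**2*(1 - 202)**2) - 30477)*(29015 + 40699) = ((7/8 + (1/8)*40804*(-201)**2) - 30477)*69714 = ((7/8 + (1/8)*40804*40401) - 30477)*69714 = ((7/8 + 412130601/2) - 30477)*69714 = (1648522411/8 - 30477)*69714 = (1648278595/8)*69714 = 57454046985915/4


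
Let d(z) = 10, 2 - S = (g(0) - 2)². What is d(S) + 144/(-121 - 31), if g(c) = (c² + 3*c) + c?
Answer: 172/19 ≈ 9.0526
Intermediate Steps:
g(c) = c² + 4*c
S = -2 (S = 2 - (0*(4 + 0) - 2)² = 2 - (0*4 - 2)² = 2 - (0 - 2)² = 2 - 1*(-2)² = 2 - 1*4 = 2 - 4 = -2)
d(S) + 144/(-121 - 31) = 10 + 144/(-121 - 31) = 10 + 144/(-152) = 10 + 144*(-1/152) = 10 - 18/19 = 172/19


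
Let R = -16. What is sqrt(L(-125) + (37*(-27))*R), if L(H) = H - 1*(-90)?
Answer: sqrt(15949) ≈ 126.29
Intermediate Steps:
L(H) = 90 + H (L(H) = H + 90 = 90 + H)
sqrt(L(-125) + (37*(-27))*R) = sqrt((90 - 125) + (37*(-27))*(-16)) = sqrt(-35 - 999*(-16)) = sqrt(-35 + 15984) = sqrt(15949)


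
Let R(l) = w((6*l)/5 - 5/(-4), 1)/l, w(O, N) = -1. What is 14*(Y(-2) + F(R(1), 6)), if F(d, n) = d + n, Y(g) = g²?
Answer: 126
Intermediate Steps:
R(l) = -1/l
14*(Y(-2) + F(R(1), 6)) = 14*((-2)² + (-1/1 + 6)) = 14*(4 + (-1*1 + 6)) = 14*(4 + (-1 + 6)) = 14*(4 + 5) = 14*9 = 126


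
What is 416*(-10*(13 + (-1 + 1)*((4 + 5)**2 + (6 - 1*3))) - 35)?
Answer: -68640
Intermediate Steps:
416*(-10*(13 + (-1 + 1)*((4 + 5)**2 + (6 - 1*3))) - 35) = 416*(-10*(13 + 0*(9**2 + (6 - 3))) - 35) = 416*(-10*(13 + 0*(81 + 3)) - 35) = 416*(-10*(13 + 0*84) - 35) = 416*(-10*(13 + 0) - 35) = 416*(-10*13 - 35) = 416*(-130 - 35) = 416*(-165) = -68640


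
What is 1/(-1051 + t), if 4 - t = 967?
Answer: -1/2014 ≈ -0.00049652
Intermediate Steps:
t = -963 (t = 4 - 1*967 = 4 - 967 = -963)
1/(-1051 + t) = 1/(-1051 - 963) = 1/(-2014) = -1/2014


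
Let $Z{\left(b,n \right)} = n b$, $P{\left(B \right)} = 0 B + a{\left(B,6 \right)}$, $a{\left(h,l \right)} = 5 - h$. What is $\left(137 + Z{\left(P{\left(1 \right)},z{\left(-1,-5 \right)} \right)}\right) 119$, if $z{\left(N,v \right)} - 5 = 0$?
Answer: $18683$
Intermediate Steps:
$z{\left(N,v \right)} = 5$ ($z{\left(N,v \right)} = 5 + 0 = 5$)
$P{\left(B \right)} = 5 - B$ ($P{\left(B \right)} = 0 B - \left(-5 + B\right) = 0 - \left(-5 + B\right) = 5 - B$)
$Z{\left(b,n \right)} = b n$
$\left(137 + Z{\left(P{\left(1 \right)},z{\left(-1,-5 \right)} \right)}\right) 119 = \left(137 + \left(5 - 1\right) 5\right) 119 = \left(137 + 4 \cdot 5\right) 119 = \left(137 + 20\right) 119 = 157 \cdot 119 = 18683$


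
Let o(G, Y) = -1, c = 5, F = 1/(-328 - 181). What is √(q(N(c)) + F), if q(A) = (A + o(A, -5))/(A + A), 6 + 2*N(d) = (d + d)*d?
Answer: √59601355/11198 ≈ 0.68943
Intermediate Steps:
F = -1/509 (F = 1/(-509) = -1/509 ≈ -0.0019646)
N(d) = -3 + d² (N(d) = -3 + ((d + d)*d)/2 = -3 + ((2*d)*d)/2 = -3 + (2*d²)/2 = -3 + d²)
q(A) = (-1 + A)/(2*A) (q(A) = (A - 1)/(A + A) = (-1 + A)/((2*A)) = (-1 + A)*(1/(2*A)) = (-1 + A)/(2*A))
√(q(N(c)) + F) = √((-1 + (-3 + 5²))/(2*(-3 + 5²)) - 1/509) = √((-1 + (-3 + 25))/(2*(-3 + 25)) - 1/509) = √((½)*(-1 + 22)/22 - 1/509) = √((½)*(1/22)*21 - 1/509) = √(21/44 - 1/509) = √(10645/22396) = √59601355/11198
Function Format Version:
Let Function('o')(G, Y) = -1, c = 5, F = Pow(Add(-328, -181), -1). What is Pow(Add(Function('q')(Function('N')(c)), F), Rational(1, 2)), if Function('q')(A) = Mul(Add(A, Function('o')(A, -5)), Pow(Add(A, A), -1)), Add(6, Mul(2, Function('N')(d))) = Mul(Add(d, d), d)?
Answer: Mul(Rational(1, 11198), Pow(59601355, Rational(1, 2))) ≈ 0.68943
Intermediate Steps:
F = Rational(-1, 509) (F = Pow(-509, -1) = Rational(-1, 509) ≈ -0.0019646)
Function('N')(d) = Add(-3, Pow(d, 2)) (Function('N')(d) = Add(-3, Mul(Rational(1, 2), Mul(Add(d, d), d))) = Add(-3, Mul(Rational(1, 2), Mul(Mul(2, d), d))) = Add(-3, Mul(Rational(1, 2), Mul(2, Pow(d, 2)))) = Add(-3, Pow(d, 2)))
Function('q')(A) = Mul(Rational(1, 2), Pow(A, -1), Add(-1, A)) (Function('q')(A) = Mul(Add(A, -1), Pow(Add(A, A), -1)) = Mul(Add(-1, A), Pow(Mul(2, A), -1)) = Mul(Add(-1, A), Mul(Rational(1, 2), Pow(A, -1))) = Mul(Rational(1, 2), Pow(A, -1), Add(-1, A)))
Pow(Add(Function('q')(Function('N')(c)), F), Rational(1, 2)) = Pow(Add(Mul(Rational(1, 2), Pow(Add(-3, Pow(5, 2)), -1), Add(-1, Add(-3, Pow(5, 2)))), Rational(-1, 509)), Rational(1, 2)) = Pow(Add(Mul(Rational(1, 2), Pow(Add(-3, 25), -1), Add(-1, Add(-3, 25))), Rational(-1, 509)), Rational(1, 2)) = Pow(Add(Mul(Rational(1, 2), Pow(22, -1), Add(-1, 22)), Rational(-1, 509)), Rational(1, 2)) = Pow(Add(Mul(Rational(1, 2), Rational(1, 22), 21), Rational(-1, 509)), Rational(1, 2)) = Pow(Add(Rational(21, 44), Rational(-1, 509)), Rational(1, 2)) = Pow(Rational(10645, 22396), Rational(1, 2)) = Mul(Rational(1, 11198), Pow(59601355, Rational(1, 2)))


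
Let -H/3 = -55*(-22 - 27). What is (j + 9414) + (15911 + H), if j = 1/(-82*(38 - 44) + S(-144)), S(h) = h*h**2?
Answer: 51469882079/2985492 ≈ 17240.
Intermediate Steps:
S(h) = h**3
j = -1/2985492 (j = 1/(-82*(38 - 44) + (-144)**3) = 1/(-82*(-6) - 2985984) = 1/(492 - 2985984) = 1/(-2985492) = -1/2985492 ≈ -3.3495e-7)
H = -8085 (H = -(-165)*(-22 - 27) = -(-165)*(-49) = -3*2695 = -8085)
(j + 9414) + (15911 + H) = (-1/2985492 + 9414) + (15911 - 8085) = 28105421687/2985492 + 7826 = 51469882079/2985492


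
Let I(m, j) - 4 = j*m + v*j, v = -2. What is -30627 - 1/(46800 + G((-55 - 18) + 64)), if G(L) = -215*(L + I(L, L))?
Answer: -814371931/26590 ≈ -30627.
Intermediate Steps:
I(m, j) = 4 - 2*j + j*m (I(m, j) = 4 + (j*m - 2*j) = 4 + (-2*j + j*m) = 4 - 2*j + j*m)
G(L) = -860 - 215*L**2 + 215*L (G(L) = -215*(L + (4 - 2*L + L*L)) = -215*(L + (4 - 2*L + L**2)) = -215*(L + (4 + L**2 - 2*L)) = -215*(4 + L**2 - L) = -860 - 215*L**2 + 215*L)
-30627 - 1/(46800 + G((-55 - 18) + 64)) = -30627 - 1/(46800 + (-860 - 215*((-55 - 18) + 64)**2 + 215*((-55 - 18) + 64))) = -30627 - 1/(46800 + (-860 - 215*(-73 + 64)**2 + 215*(-73 + 64))) = -30627 - 1/(46800 + (-860 - 215*(-9)**2 + 215*(-9))) = -30627 - 1/(46800 + (-860 - 215*81 - 1935)) = -30627 - 1/(46800 + (-860 - 17415 - 1935)) = -30627 - 1/(46800 - 20210) = -30627 - 1/26590 = -814371931/26590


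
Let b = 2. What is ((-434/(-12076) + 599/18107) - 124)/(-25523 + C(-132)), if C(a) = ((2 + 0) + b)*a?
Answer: 13549382203/2848157549366 ≈ 0.0047572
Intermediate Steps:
C(a) = 4*a (C(a) = ((2 + 0) + 2)*a = (2 + 2)*a = 4*a)
((-434/(-12076) + 599/18107) - 124)/(-25523 + C(-132)) = ((-434/(-12076) + 599/18107) - 124)/(-25523 + 4*(-132)) = ((-434*(-1/12076) + 599*(1/18107)) - 124)/(-25523 - 528) = ((217/6038 + 599/18107) - 124)/(-26051) = (7545981/109330066 - 124)*(-1/26051) = -13549382203/109330066*(-1/26051) = 13549382203/2848157549366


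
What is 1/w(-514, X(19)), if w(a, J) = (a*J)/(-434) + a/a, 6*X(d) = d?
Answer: 1302/6185 ≈ 0.21051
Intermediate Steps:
X(d) = d/6
w(a, J) = 1 - J*a/434 (w(a, J) = (J*a)*(-1/434) + 1 = -J*a/434 + 1 = 1 - J*a/434)
1/w(-514, X(19)) = 1/(1 - 1/434*(⅙)*19*(-514)) = 1/(1 - 1/434*19/6*(-514)) = 1/(1 + 4883/1302) = 1/(6185/1302) = 1302/6185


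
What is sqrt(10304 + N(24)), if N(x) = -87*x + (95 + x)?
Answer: sqrt(8335) ≈ 91.296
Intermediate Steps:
N(x) = 95 - 86*x
sqrt(10304 + N(24)) = sqrt(10304 + (95 - 86*24)) = sqrt(10304 + (95 - 2064)) = sqrt(10304 - 1969) = sqrt(8335)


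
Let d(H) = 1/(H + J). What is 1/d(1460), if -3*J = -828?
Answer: 1736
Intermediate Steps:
J = 276 (J = -⅓*(-828) = 276)
d(H) = 1/(276 + H) (d(H) = 1/(H + 276) = 1/(276 + H))
1/d(1460) = 1/(1/(276 + 1460)) = 1/(1/1736) = 1736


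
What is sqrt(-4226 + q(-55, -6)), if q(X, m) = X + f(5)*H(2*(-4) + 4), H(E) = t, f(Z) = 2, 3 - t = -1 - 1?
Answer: I*sqrt(4271) ≈ 65.353*I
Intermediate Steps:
t = 5 (t = 3 - (-1 - 1) = 3 - 1*(-2) = 3 + 2 = 5)
H(E) = 5
q(X, m) = 10 + X (q(X, m) = X + 2*5 = X + 10 = 10 + X)
sqrt(-4226 + q(-55, -6)) = sqrt(-4226 + (10 - 55)) = sqrt(-4226 - 45) = sqrt(-4271) = I*sqrt(4271)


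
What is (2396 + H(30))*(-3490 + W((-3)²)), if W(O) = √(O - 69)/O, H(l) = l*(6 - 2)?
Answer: -8780840 + 5032*I*√15/9 ≈ -8.7808e+6 + 2165.4*I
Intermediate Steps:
H(l) = 4*l (H(l) = l*4 = 4*l)
W(O) = √(-69 + O)/O
(2396 + H(30))*(-3490 + W((-3)²)) = (2396 + 4*30)*(-3490 + √(-69 + (-3)²)/((-3)²)) = (2396 + 120)*(-3490 + √(-69 + 9)/9) = 2516*(-3490 + √(-60)/9) = 2516*(-3490 + (2*I*√15)/9) = 2516*(-3490 + 2*I*√15/9) = -8780840 + 5032*I*√15/9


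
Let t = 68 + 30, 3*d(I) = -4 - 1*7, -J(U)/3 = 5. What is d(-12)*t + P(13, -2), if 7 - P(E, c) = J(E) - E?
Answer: -973/3 ≈ -324.33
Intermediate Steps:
J(U) = -15 (J(U) = -3*5 = -15)
d(I) = -11/3 (d(I) = (-4 - 1*7)/3 = (-4 - 7)/3 = (⅓)*(-11) = -11/3)
t = 98
P(E, c) = 22 + E (P(E, c) = 7 - (-15 - E) = 7 + (15 + E) = 22 + E)
d(-12)*t + P(13, -2) = -11/3*98 + (22 + 13) = -1078/3 + 35 = -973/3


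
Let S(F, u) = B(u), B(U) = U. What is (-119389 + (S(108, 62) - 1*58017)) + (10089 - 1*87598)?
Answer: -254853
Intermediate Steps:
S(F, u) = u
(-119389 + (S(108, 62) - 1*58017)) + (10089 - 1*87598) = (-119389 + (62 - 1*58017)) + (10089 - 1*87598) = (-119389 + (62 - 58017)) + (10089 - 87598) = (-119389 - 57955) - 77509 = -177344 - 77509 = -254853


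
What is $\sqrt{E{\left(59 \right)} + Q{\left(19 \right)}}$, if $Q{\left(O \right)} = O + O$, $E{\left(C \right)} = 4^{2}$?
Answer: $3 \sqrt{6} \approx 7.3485$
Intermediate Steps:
$E{\left(C \right)} = 16$
$Q{\left(O \right)} = 2 O$
$\sqrt{E{\left(59 \right)} + Q{\left(19 \right)}} = \sqrt{16 + 2 \cdot 19} = \sqrt{16 + 38} = \sqrt{54} = 3 \sqrt{6}$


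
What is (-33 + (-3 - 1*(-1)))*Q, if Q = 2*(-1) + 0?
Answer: 70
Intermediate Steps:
Q = -2 (Q = -2 + 0 = -2)
(-33 + (-3 - 1*(-1)))*Q = (-33 + (-3 - 1*(-1)))*(-2) = (-33 + (-3 + 1))*(-2) = (-33 - 2)*(-2) = -35*(-2) = 70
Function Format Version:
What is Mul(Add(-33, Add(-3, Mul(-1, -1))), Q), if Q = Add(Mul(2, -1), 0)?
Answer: 70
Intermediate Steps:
Q = -2 (Q = Add(-2, 0) = -2)
Mul(Add(-33, Add(-3, Mul(-1, -1))), Q) = Mul(Add(-33, Add(-3, Mul(-1, -1))), -2) = Mul(Add(-33, Add(-3, 1)), -2) = Mul(Add(-33, -2), -2) = Mul(-35, -2) = 70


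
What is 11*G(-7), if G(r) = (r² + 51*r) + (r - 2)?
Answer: -3487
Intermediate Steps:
G(r) = -2 + r² + 52*r (G(r) = (r² + 51*r) + (-2 + r) = -2 + r² + 52*r)
11*G(-7) = 11*(-2 + (-7)² + 52*(-7)) = 11*(-2 + 49 - 364) = 11*(-317) = -3487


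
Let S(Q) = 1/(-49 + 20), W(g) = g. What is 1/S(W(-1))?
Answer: -29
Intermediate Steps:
S(Q) = -1/29 (S(Q) = 1/(-29) = -1/29)
1/S(W(-1)) = 1/(-1/29) = -29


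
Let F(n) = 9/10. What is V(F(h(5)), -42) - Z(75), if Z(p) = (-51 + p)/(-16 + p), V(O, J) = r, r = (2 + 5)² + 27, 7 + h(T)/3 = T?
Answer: 4460/59 ≈ 75.593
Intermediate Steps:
h(T) = -21 + 3*T
r = 76 (r = 7² + 27 = 49 + 27 = 76)
F(n) = 9/10 (F(n) = 9*(⅒) = 9/10)
V(O, J) = 76
Z(p) = (-51 + p)/(-16 + p)
V(F(h(5)), -42) - Z(75) = 76 - (-51 + 75)/(-16 + 75) = 76 - 24/59 = 4460/59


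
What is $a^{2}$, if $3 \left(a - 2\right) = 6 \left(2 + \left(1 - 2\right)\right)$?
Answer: $16$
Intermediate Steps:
$a = 4$ ($a = 2 + \frac{6 \left(2 + \left(1 - 2\right)\right)}{3} = 2 + \frac{6 \left(2 - 1\right)}{3} = 2 + \frac{6 \cdot 1}{3} = 2 + \frac{1}{3} \cdot 6 = 2 + 2 = 4$)
$a^{2} = 4^{2} = 16$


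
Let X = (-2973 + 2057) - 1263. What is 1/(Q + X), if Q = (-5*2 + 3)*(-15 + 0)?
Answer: -1/2074 ≈ -0.00048216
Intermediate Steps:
Q = 105 (Q = (-10 + 3)*(-15) = -7*(-15) = 105)
X = -2179 (X = -916 - 1263 = -2179)
1/(Q + X) = 1/(105 - 2179) = 1/(-2074) = -1/2074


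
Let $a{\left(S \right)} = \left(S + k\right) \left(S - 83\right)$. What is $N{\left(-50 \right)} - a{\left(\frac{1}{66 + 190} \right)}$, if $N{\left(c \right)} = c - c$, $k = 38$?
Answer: $\frac{206712063}{65536} \approx 3154.2$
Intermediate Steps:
$N{\left(c \right)} = 0$
$a{\left(S \right)} = \left(-83 + S\right) \left(38 + S\right)$ ($a{\left(S \right)} = \left(S + 38\right) \left(S - 83\right) = \left(38 + S\right) \left(-83 + S\right) = \left(-83 + S\right) \left(38 + S\right)$)
$N{\left(-50 \right)} - a{\left(\frac{1}{66 + 190} \right)} = 0 - \left(-3154 + \left(\frac{1}{66 + 190}\right)^{2} - \frac{45}{66 + 190}\right) = 0 - \left(-3154 + \left(\frac{1}{256}\right)^{2} - \frac{45}{256}\right) = 0 - \left(-3154 + \frac{1}{65536} - \frac{45}{256}\right) = 0 - - \frac{206712063}{65536} = 0 + \frac{206712063}{65536} = \frac{206712063}{65536}$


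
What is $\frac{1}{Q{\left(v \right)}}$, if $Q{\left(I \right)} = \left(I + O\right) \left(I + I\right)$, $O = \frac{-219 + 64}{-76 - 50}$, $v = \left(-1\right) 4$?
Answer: $\frac{63}{1396} \approx 0.045129$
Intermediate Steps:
$v = -4$
$O = \frac{155}{126}$ ($O = - \frac{155}{-126} = \left(-155\right) \left(- \frac{1}{126}\right) = \frac{155}{126} \approx 1.2302$)
$Q{\left(I \right)} = 2 I \left(\frac{155}{126} + I\right)$ ($Q{\left(I \right)} = \left(I + \frac{155}{126}\right) \left(I + I\right) = \left(\frac{155}{126} + I\right) 2 I = 2 I \left(\frac{155}{126} + I\right)$)
$\frac{1}{Q{\left(v \right)}} = \frac{1}{\frac{1}{63} \left(-4\right) \left(155 + 126 \left(-4\right)\right)} = \frac{1}{\frac{1}{63} \left(-4\right) \left(155 - 504\right)} = \frac{1}{\frac{1}{63} \left(-4\right) \left(-349\right)} = \frac{1}{\frac{1396}{63}} = \frac{63}{1396}$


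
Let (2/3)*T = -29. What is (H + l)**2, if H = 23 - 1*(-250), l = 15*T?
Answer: 576081/4 ≈ 1.4402e+5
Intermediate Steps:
T = -87/2 (T = (3/2)*(-29) = -87/2 ≈ -43.500)
l = -1305/2 (l = 15*(-87/2) = -1305/2 ≈ -652.50)
H = 273 (H = 23 + 250 = 273)
(H + l)**2 = (273 - 1305/2)**2 = (-759/2)**2 = 576081/4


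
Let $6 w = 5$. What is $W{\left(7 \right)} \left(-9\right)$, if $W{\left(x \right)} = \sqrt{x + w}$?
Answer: $- \frac{3 \sqrt{282}}{2} \approx -25.189$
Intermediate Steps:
$w = \frac{5}{6}$ ($w = \frac{1}{6} \cdot 5 = \frac{5}{6} \approx 0.83333$)
$W{\left(x \right)} = \sqrt{\frac{5}{6} + x}$ ($W{\left(x \right)} = \sqrt{x + \frac{5}{6}} = \sqrt{\frac{5}{6} + x}$)
$W{\left(7 \right)} \left(-9\right) = \frac{\sqrt{30 + 36 \cdot 7}}{6} \left(-9\right) = \frac{\sqrt{30 + 252}}{6} \left(-9\right) = \frac{\sqrt{282}}{6} \left(-9\right) = - \frac{3 \sqrt{282}}{2}$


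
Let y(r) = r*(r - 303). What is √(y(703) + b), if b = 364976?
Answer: 4*√40386 ≈ 803.85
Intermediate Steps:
y(r) = r*(-303 + r)
√(y(703) + b) = √(703*(-303 + 703) + 364976) = √(703*400 + 364976) = √(281200 + 364976) = √646176 = 4*√40386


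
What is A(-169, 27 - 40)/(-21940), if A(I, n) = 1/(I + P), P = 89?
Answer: 1/1755200 ≈ 5.6974e-7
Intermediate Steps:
A(I, n) = 1/(89 + I) (A(I, n) = 1/(I + 89) = 1/(89 + I))
A(-169, 27 - 40)/(-21940) = 1/((89 - 169)*(-21940)) = -1/21940/(-80) = -1/80*(-1/21940) = 1/1755200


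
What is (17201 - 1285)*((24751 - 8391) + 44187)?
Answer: 963666052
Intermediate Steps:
(17201 - 1285)*((24751 - 8391) + 44187) = 15916*(16360 + 44187) = 15916*60547 = 963666052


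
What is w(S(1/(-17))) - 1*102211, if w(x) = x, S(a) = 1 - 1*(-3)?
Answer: -102207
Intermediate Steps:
S(a) = 4 (S(a) = 1 + 3 = 4)
w(S(1/(-17))) - 1*102211 = 4 - 1*102211 = 4 - 102211 = -102207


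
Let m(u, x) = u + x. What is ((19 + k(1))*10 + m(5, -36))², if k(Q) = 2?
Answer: 32041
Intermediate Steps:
((19 + k(1))*10 + m(5, -36))² = ((19 + 2)*10 + (5 - 36))² = (21*10 - 31)² = (210 - 31)² = 179² = 32041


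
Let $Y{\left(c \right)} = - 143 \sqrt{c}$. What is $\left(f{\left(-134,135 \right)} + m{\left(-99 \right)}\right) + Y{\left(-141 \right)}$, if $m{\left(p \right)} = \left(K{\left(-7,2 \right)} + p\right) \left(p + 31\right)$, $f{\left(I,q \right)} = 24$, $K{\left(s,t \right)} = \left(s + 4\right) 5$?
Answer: $7776 - 143 i \sqrt{141} \approx 7776.0 - 1698.0 i$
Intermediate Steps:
$K{\left(s,t \right)} = 20 + 5 s$ ($K{\left(s,t \right)} = \left(4 + s\right) 5 = 20 + 5 s$)
$m{\left(p \right)} = \left(-15 + p\right) \left(31 + p\right)$ ($m{\left(p \right)} = \left(\left(20 + 5 \left(-7\right)\right) + p\right) \left(p + 31\right) = \left(\left(20 - 35\right) + p\right) \left(31 + p\right) = \left(-15 + p\right) \left(31 + p\right)$)
$\left(f{\left(-134,135 \right)} + m{\left(-99 \right)}\right) + Y{\left(-141 \right)} = \left(24 + \left(-465 + \left(-99\right)^{2} + 16 \left(-99\right)\right)\right) - 143 \sqrt{-141} = \left(24 - -7752\right) - 143 i \sqrt{141} = \left(24 + 7752\right) - 143 i \sqrt{141} = 7776 - 143 i \sqrt{141}$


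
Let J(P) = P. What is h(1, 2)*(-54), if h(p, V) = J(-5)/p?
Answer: 270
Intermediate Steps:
h(p, V) = -5/p
h(1, 2)*(-54) = -5/1*(-54) = -5*1*(-54) = -5*(-54) = 270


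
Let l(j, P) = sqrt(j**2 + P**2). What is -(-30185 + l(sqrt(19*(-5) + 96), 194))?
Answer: 30185 - sqrt(37637) ≈ 29991.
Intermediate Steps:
l(j, P) = sqrt(P**2 + j**2)
-(-30185 + l(sqrt(19*(-5) + 96), 194)) = -(-30185 + sqrt(194**2 + (sqrt(19*(-5) + 96))**2)) = -(-30185 + sqrt(37636 + (sqrt(-95 + 96))**2)) = -(-30185 + sqrt(37636 + (sqrt(1))**2)) = -(-30185 + sqrt(37636 + 1**2)) = -(-30185 + sqrt(37636 + 1)) = -(-30185 + sqrt(37637)) = 30185 - sqrt(37637)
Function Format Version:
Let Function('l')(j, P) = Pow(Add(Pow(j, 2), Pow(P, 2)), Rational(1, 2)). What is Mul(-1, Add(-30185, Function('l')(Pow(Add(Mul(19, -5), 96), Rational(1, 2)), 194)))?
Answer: Add(30185, Mul(-1, Pow(37637, Rational(1, 2)))) ≈ 29991.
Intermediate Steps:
Function('l')(j, P) = Pow(Add(Pow(P, 2), Pow(j, 2)), Rational(1, 2))
Mul(-1, Add(-30185, Function('l')(Pow(Add(Mul(19, -5), 96), Rational(1, 2)), 194))) = Mul(-1, Add(-30185, Pow(Add(Pow(194, 2), Pow(Pow(Add(Mul(19, -5), 96), Rational(1, 2)), 2)), Rational(1, 2)))) = Mul(-1, Add(-30185, Pow(Add(37636, Pow(Pow(Add(-95, 96), Rational(1, 2)), 2)), Rational(1, 2)))) = Mul(-1, Add(-30185, Pow(Add(37636, Pow(Pow(1, Rational(1, 2)), 2)), Rational(1, 2)))) = Mul(-1, Add(-30185, Pow(Add(37636, Pow(1, 2)), Rational(1, 2)))) = Mul(-1, Add(-30185, Pow(Add(37636, 1), Rational(1, 2)))) = Mul(-1, Add(-30185, Pow(37637, Rational(1, 2)))) = Add(30185, Mul(-1, Pow(37637, Rational(1, 2))))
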